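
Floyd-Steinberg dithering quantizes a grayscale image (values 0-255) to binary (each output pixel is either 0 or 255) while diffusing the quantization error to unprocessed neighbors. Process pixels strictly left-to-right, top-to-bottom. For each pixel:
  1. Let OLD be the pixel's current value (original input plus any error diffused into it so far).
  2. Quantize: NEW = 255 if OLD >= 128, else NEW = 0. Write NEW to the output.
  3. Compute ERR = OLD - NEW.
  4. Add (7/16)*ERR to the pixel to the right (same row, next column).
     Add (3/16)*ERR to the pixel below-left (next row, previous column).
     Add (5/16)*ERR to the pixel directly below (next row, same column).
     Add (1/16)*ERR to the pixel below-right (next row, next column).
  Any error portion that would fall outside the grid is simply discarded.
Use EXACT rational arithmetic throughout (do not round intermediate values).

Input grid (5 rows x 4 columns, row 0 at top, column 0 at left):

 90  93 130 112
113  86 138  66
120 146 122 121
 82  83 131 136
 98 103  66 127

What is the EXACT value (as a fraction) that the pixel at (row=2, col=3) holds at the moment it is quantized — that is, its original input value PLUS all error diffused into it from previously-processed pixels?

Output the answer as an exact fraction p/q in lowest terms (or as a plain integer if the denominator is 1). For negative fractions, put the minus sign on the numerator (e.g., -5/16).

Answer: 2435978847/16777216

Derivation:
(0,0): OLD=90 → NEW=0, ERR=90
(0,1): OLD=1059/8 → NEW=255, ERR=-981/8
(0,2): OLD=9773/128 → NEW=0, ERR=9773/128
(0,3): OLD=297787/2048 → NEW=255, ERR=-224453/2048
(1,0): OLD=15121/128 → NEW=0, ERR=15121/128
(1,1): OLD=122167/1024 → NEW=0, ERR=122167/1024
(1,2): OLD=6089667/32768 → NEW=255, ERR=-2266173/32768
(1,3): OLD=3285445/524288 → NEW=0, ERR=3285445/524288
(2,0): OLD=2937421/16384 → NEW=255, ERR=-1240499/16384
(2,1): OLD=75798239/524288 → NEW=255, ERR=-57895201/524288
(2,2): OLD=63656971/1048576 → NEW=0, ERR=63656971/1048576
(2,3): OLD=2435978847/16777216 → NEW=255, ERR=-1842211233/16777216
Target (2,3): original=121, with diffused error = 2435978847/16777216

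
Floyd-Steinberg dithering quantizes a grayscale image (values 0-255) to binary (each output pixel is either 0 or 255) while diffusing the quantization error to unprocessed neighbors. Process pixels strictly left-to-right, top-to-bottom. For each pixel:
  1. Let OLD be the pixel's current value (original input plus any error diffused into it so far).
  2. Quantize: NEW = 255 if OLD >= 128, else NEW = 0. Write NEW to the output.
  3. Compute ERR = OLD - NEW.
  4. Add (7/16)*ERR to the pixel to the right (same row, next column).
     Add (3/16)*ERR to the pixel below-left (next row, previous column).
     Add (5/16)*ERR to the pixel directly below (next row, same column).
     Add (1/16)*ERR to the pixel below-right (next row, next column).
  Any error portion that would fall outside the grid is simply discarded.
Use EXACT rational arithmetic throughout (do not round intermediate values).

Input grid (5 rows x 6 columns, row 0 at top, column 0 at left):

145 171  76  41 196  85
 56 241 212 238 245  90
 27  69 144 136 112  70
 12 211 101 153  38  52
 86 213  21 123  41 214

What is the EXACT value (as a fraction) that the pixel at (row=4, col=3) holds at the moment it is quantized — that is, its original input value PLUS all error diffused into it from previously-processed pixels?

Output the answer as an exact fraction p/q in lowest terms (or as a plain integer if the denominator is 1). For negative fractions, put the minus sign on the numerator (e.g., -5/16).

(0,0): OLD=145 → NEW=255, ERR=-110
(0,1): OLD=983/8 → NEW=0, ERR=983/8
(0,2): OLD=16609/128 → NEW=255, ERR=-16031/128
(0,3): OLD=-28249/2048 → NEW=0, ERR=-28249/2048
(0,4): OLD=6224785/32768 → NEW=255, ERR=-2131055/32768
(0,5): OLD=29647095/524288 → NEW=0, ERR=29647095/524288
(1,0): OLD=5717/128 → NEW=0, ERR=5717/128
(1,1): OLD=275027/1024 → NEW=255, ERR=13907/1024
(1,2): OLD=6025935/32768 → NEW=255, ERR=-2329905/32768
(1,3): OLD=23928547/131072 → NEW=255, ERR=-9494813/131072
(1,4): OLD=1700579337/8388608 → NEW=255, ERR=-438515703/8388608
(1,5): OLD=10836203119/134217728 → NEW=0, ERR=10836203119/134217728
(2,0): OLD=712769/16384 → NEW=0, ERR=712769/16384
(2,1): OLD=42853595/524288 → NEW=0, ERR=42853595/524288
(2,2): OLD=1214724945/8388608 → NEW=255, ERR=-924370095/8388608
(2,3): OLD=3416338697/67108864 → NEW=0, ERR=3416338697/67108864
(2,4): OLD=276051574939/2147483648 → NEW=255, ERR=-271556755301/2147483648
(2,5): OLD=1258920628205/34359738368 → NEW=0, ERR=1258920628205/34359738368
(3,0): OLD=343267121/8388608 → NEW=0, ERR=343267121/8388608
(3,1): OLD=15871462749/67108864 → NEW=255, ERR=-1241297571/67108864
(3,2): OLD=39259156839/536870912 → NEW=0, ERR=39259156839/536870912
(3,3): OLD=5851601543093/34359738368 → NEW=255, ERR=-2910131740747/34359738368
(3,4): OLD=-7839407192043/274877906944 → NEW=0, ERR=-7839407192043/274877906944
(3,5): OLD=189420128682779/4398046511104 → NEW=0, ERR=189420128682779/4398046511104
(4,0): OLD=102348588991/1073741824 → NEW=0, ERR=102348588991/1073741824
(4,1): OLD=4555941585971/17179869184 → NEW=255, ERR=175074944051/17179869184
(4,2): OLD=17192911918249/549755813888 → NEW=0, ERR=17192911918249/549755813888
(4,3): OLD=962624219350445/8796093022208 → NEW=0, ERR=962624219350445/8796093022208
Target (4,3): original=123, with diffused error = 962624219350445/8796093022208

Answer: 962624219350445/8796093022208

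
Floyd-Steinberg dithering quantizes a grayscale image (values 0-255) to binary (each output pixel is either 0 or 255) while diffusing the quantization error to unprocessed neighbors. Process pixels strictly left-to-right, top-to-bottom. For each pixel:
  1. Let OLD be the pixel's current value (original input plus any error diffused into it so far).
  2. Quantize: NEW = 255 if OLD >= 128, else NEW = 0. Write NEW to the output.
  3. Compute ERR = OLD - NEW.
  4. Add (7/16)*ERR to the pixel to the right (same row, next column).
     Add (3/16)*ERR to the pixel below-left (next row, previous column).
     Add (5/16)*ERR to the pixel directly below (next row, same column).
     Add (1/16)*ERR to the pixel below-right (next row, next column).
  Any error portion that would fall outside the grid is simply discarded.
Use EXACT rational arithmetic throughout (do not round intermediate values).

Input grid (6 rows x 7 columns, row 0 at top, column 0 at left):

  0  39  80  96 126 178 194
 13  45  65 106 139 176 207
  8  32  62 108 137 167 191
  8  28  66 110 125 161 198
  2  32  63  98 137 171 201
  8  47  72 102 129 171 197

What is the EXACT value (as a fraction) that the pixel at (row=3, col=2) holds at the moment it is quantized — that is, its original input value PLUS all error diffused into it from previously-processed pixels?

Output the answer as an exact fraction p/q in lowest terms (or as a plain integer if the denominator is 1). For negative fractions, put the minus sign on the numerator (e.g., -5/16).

(0,0): OLD=0 → NEW=0, ERR=0
(0,1): OLD=39 → NEW=0, ERR=39
(0,2): OLD=1553/16 → NEW=0, ERR=1553/16
(0,3): OLD=35447/256 → NEW=255, ERR=-29833/256
(0,4): OLD=307265/4096 → NEW=0, ERR=307265/4096
(0,5): OLD=13816263/65536 → NEW=255, ERR=-2895417/65536
(0,6): OLD=183155825/1048576 → NEW=255, ERR=-84231055/1048576
(1,0): OLD=325/16 → NEW=0, ERR=325/16
(1,1): OLD=10787/128 → NEW=0, ERR=10787/128
(1,2): OLD=461983/4096 → NEW=0, ERR=461983/4096
(1,3): OLD=2278355/16384 → NEW=255, ERR=-1899565/16384
(1,4): OLD=100821945/1048576 → NEW=0, ERR=100821945/1048576
(1,5): OLD=1626438473/8388608 → NEW=255, ERR=-512656567/8388608
(1,6): OLD=20454618151/134217728 → NEW=255, ERR=-13770902489/134217728
(2,0): OLD=61745/2048 → NEW=0, ERR=61745/2048
(2,1): OLD=6156651/65536 → NEW=0, ERR=6156651/65536
(2,2): OLD=127795073/1048576 → NEW=0, ERR=127795073/1048576
(2,3): OLD=1259688761/8388608 → NEW=255, ERR=-879406279/8388608
(2,4): OLD=6877157801/67108864 → NEW=0, ERR=6877157801/67108864
(2,5): OLD=385489954563/2147483648 → NEW=255, ERR=-162118375677/2147483648
(2,6): OLD=4194969118277/34359738368 → NEW=0, ERR=4194969118277/34359738368
(3,0): OLD=36737761/1048576 → NEW=0, ERR=36737761/1048576
(3,1): OLD=817228557/8388608 → NEW=0, ERR=817228557/8388608
(3,2): OLD=8920302679/67108864 → NEW=255, ERR=-8192457641/67108864
Target (3,2): original=66, with diffused error = 8920302679/67108864

Answer: 8920302679/67108864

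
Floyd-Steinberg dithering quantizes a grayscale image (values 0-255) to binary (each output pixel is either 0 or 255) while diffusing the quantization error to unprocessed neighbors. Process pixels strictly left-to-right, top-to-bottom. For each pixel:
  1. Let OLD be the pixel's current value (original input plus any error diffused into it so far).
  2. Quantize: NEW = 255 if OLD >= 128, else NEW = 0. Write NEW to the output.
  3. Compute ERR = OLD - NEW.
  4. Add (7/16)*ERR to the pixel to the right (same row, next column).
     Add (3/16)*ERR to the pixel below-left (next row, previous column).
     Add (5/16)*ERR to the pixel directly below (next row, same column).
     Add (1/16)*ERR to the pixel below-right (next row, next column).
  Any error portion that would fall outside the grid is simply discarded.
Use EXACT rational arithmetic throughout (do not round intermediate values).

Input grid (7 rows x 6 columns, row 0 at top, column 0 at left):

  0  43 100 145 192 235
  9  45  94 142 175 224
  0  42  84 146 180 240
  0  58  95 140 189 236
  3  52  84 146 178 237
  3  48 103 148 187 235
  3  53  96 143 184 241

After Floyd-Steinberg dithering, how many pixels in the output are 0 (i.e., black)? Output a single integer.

Answer: 22

Derivation:
(0,0): OLD=0 → NEW=0, ERR=0
(0,1): OLD=43 → NEW=0, ERR=43
(0,2): OLD=1901/16 → NEW=0, ERR=1901/16
(0,3): OLD=50427/256 → NEW=255, ERR=-14853/256
(0,4): OLD=682461/4096 → NEW=255, ERR=-362019/4096
(0,5): OLD=12866827/65536 → NEW=255, ERR=-3844853/65536
(1,0): OLD=273/16 → NEW=0, ERR=273/16
(1,1): OLD=11287/128 → NEW=0, ERR=11287/128
(1,2): OLD=661571/4096 → NEW=255, ERR=-382909/4096
(1,3): OLD=1209527/16384 → NEW=0, ERR=1209527/16384
(1,4): OLD=173069109/1048576 → NEW=255, ERR=-94317771/1048576
(1,5): OLD=2697606883/16777216 → NEW=255, ERR=-1580583197/16777216
(2,0): OLD=44781/2048 → NEW=0, ERR=44781/2048
(2,1): OLD=4106527/65536 → NEW=0, ERR=4106527/65536
(2,2): OLD=106486621/1048576 → NEW=0, ERR=106486621/1048576
(2,3): OLD=1600475253/8388608 → NEW=255, ERR=-538619787/8388608
(2,4): OLD=29729089439/268435456 → NEW=0, ERR=29729089439/268435456
(2,5): OLD=1088303771977/4294967296 → NEW=255, ERR=-6912888503/4294967296
(3,0): OLD=19484541/1048576 → NEW=0, ERR=19484541/1048576
(3,1): OLD=890190105/8388608 → NEW=0, ERR=890190105/8388608
(3,2): OLD=11075627915/67108864 → NEW=255, ERR=-6037132405/67108864
(3,3): OLD=462524391473/4294967296 → NEW=0, ERR=462524391473/4294967296
(3,4): OLD=9153733501041/34359738368 → NEW=255, ERR=392000217201/34359738368
(3,5): OLD=136015181506047/549755813888 → NEW=255, ERR=-4172551035393/549755813888
(4,0): OLD=3852605139/134217728 → NEW=0, ERR=3852605139/134217728
(4,1): OLD=176123820887/2147483648 → NEW=0, ERR=176123820887/2147483648
(4,2): OLD=8149637676821/68719476736 → NEW=0, ERR=8149637676821/68719476736
(4,3): OLD=250748090431369/1099511627776 → NEW=255, ERR=-29627374651511/1099511627776
(4,4): OLD=3080108466102361/17592186044416 → NEW=255, ERR=-1405898975223719/17592186044416
(4,5): OLD=56401372599403471/281474976710656 → NEW=255, ERR=-15374746461813809/281474976710656
(5,0): OLD=939659088885/34359738368 → NEW=0, ERR=939659088885/34359738368
(5,1): OLD=120533043581189/1099511627776 → NEW=0, ERR=120533043581189/1099511627776
(5,2): OLD=1654495377064231/8796093022208 → NEW=255, ERR=-588508343598809/8796093022208
(5,3): OLD=28917600090267901/281474976710656 → NEW=0, ERR=28917600090267901/281474976710656
(5,4): OLD=109801945704504037/562949953421312 → NEW=255, ERR=-33750292417930523/562949953421312
(5,5): OLD=1681703546113322361/9007199254740992 → NEW=255, ERR=-615132263845630599/9007199254740992
(6,0): OLD=564721143098415/17592186044416 → NEW=0, ERR=564721143098415/17592186044416
(6,1): OLD=25463920645765059/281474976710656 → NEW=0, ERR=25463920645765059/281474976710656
(6,2): OLD=158510233299925419/1125899906842624 → NEW=255, ERR=-128594242944943701/1125899906842624
(6,3): OLD=1976420465558445135/18014398509481984 → NEW=0, ERR=1976420465558445135/18014398509481984
(6,4): OLD=59629218506658555231/288230376151711744 → NEW=255, ERR=-13869527412027939489/288230376151711744
(6,5): OLD=898628326623523584825/4611686018427387904 → NEW=255, ERR=-277351608075460330695/4611686018427387904
Output grid:
  Row 0: ...###  (3 black, running=3)
  Row 1: ..#.##  (3 black, running=6)
  Row 2: ...#.#  (4 black, running=10)
  Row 3: ..#.##  (3 black, running=13)
  Row 4: ...###  (3 black, running=16)
  Row 5: ..#.##  (3 black, running=19)
  Row 6: ..#.##  (3 black, running=22)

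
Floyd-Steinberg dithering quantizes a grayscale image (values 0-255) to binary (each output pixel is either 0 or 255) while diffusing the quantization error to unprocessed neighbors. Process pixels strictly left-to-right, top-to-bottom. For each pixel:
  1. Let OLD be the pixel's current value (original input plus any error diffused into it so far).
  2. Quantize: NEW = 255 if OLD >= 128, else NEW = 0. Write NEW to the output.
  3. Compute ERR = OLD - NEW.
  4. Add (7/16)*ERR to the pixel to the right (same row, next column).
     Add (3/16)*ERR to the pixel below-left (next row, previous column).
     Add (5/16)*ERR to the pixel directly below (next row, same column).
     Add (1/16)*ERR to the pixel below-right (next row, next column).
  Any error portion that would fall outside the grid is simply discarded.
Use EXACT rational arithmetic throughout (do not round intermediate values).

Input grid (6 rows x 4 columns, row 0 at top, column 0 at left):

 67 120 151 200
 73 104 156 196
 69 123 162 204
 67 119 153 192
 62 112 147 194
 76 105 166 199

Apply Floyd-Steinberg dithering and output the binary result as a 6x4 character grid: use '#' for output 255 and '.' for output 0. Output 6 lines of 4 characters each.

Answer: .#.#
..##
.###
.#.#
..##
.#.#

Derivation:
(0,0): OLD=67 → NEW=0, ERR=67
(0,1): OLD=2389/16 → NEW=255, ERR=-1691/16
(0,2): OLD=26819/256 → NEW=0, ERR=26819/256
(0,3): OLD=1006933/4096 → NEW=255, ERR=-37547/4096
(1,0): OLD=18975/256 → NEW=0, ERR=18975/256
(1,1): OLD=260569/2048 → NEW=0, ERR=260569/2048
(1,2): OLD=15471565/65536 → NEW=255, ERR=-1240115/65536
(1,3): OLD=200701995/1048576 → NEW=255, ERR=-66684885/1048576
(2,0): OLD=3801699/32768 → NEW=0, ERR=3801699/32768
(2,1): OLD=225026929/1048576 → NEW=255, ERR=-42359951/1048576
(2,2): OLD=281942101/2097152 → NEW=255, ERR=-252831659/2097152
(2,3): OLD=4368749985/33554432 → NEW=255, ERR=-4187630175/33554432
(3,0): OLD=1605265459/16777216 → NEW=0, ERR=1605265459/16777216
(3,1): OLD=35670391469/268435456 → NEW=255, ERR=-32780649811/268435456
(3,2): OLD=154505914195/4294967296 → NEW=0, ERR=154505914195/4294967296
(3,3): OLD=11077798383045/68719476736 → NEW=255, ERR=-6445668184635/68719476736
(4,0): OLD=296367259639/4294967296 → NEW=0, ERR=296367259639/4294967296
(4,1): OLD=4011582963557/34359738368 → NEW=0, ERR=4011582963557/34359738368
(4,2): OLD=202421993002949/1099511627776 → NEW=255, ERR=-77953472079931/1099511627776
(4,3): OLD=2391109847320307/17592186044416 → NEW=255, ERR=-2094897594005773/17592186044416
(5,0): OLD=65670881131719/549755813888 → NEW=0, ERR=65670881131719/549755813888
(5,1): OLD=3250434746904657/17592186044416 → NEW=255, ERR=-1235572694421423/17592186044416
(5,2): OLD=862774912560885/8796093022208 → NEW=0, ERR=862774912560885/8796093022208
(5,3): OLD=56370625617965173/281474976710656 → NEW=255, ERR=-15405493443252107/281474976710656
Row 0: .#.#
Row 1: ..##
Row 2: .###
Row 3: .#.#
Row 4: ..##
Row 5: .#.#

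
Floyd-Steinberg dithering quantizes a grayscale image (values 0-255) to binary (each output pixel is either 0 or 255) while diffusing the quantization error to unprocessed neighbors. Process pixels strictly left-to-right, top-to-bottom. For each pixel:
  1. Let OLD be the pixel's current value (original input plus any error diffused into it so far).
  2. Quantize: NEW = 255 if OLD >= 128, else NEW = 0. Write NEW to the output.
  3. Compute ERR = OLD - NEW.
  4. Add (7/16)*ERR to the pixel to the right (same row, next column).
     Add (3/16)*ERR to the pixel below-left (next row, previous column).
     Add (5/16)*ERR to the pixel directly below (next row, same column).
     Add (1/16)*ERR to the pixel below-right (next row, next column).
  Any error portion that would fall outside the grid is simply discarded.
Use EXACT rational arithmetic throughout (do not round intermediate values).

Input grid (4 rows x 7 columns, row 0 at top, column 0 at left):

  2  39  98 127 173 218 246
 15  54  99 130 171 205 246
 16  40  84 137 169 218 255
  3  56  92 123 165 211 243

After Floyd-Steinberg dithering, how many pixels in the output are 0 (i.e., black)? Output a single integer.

Answer: 14

Derivation:
(0,0): OLD=2 → NEW=0, ERR=2
(0,1): OLD=319/8 → NEW=0, ERR=319/8
(0,2): OLD=14777/128 → NEW=0, ERR=14777/128
(0,3): OLD=363535/2048 → NEW=255, ERR=-158705/2048
(0,4): OLD=4557929/32768 → NEW=255, ERR=-3797911/32768
(0,5): OLD=87709407/524288 → NEW=255, ERR=-45984033/524288
(0,6): OLD=1741709337/8388608 → NEW=255, ERR=-397385703/8388608
(1,0): OLD=2957/128 → NEW=0, ERR=2957/128
(1,1): OLD=100699/1024 → NEW=0, ERR=100699/1024
(1,2): OLD=5441527/32768 → NEW=255, ERR=-2914313/32768
(1,3): OLD=6862507/131072 → NEW=0, ERR=6862507/131072
(1,4): OLD=1144188705/8388608 → NEW=255, ERR=-994906335/8388608
(1,5): OLD=7353572465/67108864 → NEW=0, ERR=7353572465/67108864
(1,6): OLD=293834111615/1073741824 → NEW=255, ERR=20029946495/1073741824
(2,0): OLD=682521/16384 → NEW=0, ERR=682521/16384
(2,1): OLD=38652707/524288 → NEW=0, ERR=38652707/524288
(2,2): OLD=875974953/8388608 → NEW=0, ERR=875974953/8388608
(2,3): OLD=11492436257/67108864 → NEW=255, ERR=-5620324063/67108864
(2,4): OLD=63949083697/536870912 → NEW=0, ERR=63949083697/536870912
(2,5): OLD=5161526279675/17179869184 → NEW=255, ERR=780659637755/17179869184
(2,6): OLD=79043394005645/274877906944 → NEW=255, ERR=8949527734925/274877906944
(3,0): OLD=250327305/8388608 → NEW=0, ERR=250327305/8388608
(3,1): OLD=7669038037/67108864 → NEW=0, ERR=7669038037/67108864
(3,2): OLD=87796543247/536870912 → NEW=255, ERR=-49105539313/536870912
(3,3): OLD=183979966297/2147483648 → NEW=0, ERR=183979966297/2147483648
(3,4): OLD=66792762103049/274877906944 → NEW=255, ERR=-3301104167671/274877906944
(3,5): OLD=513461684873643/2199023255552 → NEW=255, ERR=-47289245292117/2199023255552
(3,6): OLD=8676683243570997/35184372088832 → NEW=255, ERR=-295331639081163/35184372088832
Output grid:
  Row 0: ...####  (3 black, running=3)
  Row 1: ..#.#.#  (4 black, running=7)
  Row 2: ...#.##  (4 black, running=11)
  Row 3: ..#.###  (3 black, running=14)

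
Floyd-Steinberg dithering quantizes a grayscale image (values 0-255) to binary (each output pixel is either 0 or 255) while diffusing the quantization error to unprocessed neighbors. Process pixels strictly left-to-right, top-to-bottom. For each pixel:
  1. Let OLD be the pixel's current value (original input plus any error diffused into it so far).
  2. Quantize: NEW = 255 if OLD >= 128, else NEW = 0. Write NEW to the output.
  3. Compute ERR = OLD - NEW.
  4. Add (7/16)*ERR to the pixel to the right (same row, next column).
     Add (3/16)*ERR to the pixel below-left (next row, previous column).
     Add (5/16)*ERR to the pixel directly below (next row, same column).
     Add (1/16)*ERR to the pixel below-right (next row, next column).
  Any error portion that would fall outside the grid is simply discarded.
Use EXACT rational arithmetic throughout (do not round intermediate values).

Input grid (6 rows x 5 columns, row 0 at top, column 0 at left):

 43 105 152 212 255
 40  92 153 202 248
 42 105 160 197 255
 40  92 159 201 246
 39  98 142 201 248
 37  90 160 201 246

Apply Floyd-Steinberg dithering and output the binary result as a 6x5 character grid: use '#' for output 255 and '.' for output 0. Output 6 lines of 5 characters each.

(0,0): OLD=43 → NEW=0, ERR=43
(0,1): OLD=1981/16 → NEW=0, ERR=1981/16
(0,2): OLD=52779/256 → NEW=255, ERR=-12501/256
(0,3): OLD=780845/4096 → NEW=255, ERR=-263635/4096
(0,4): OLD=14866235/65536 → NEW=255, ERR=-1845445/65536
(1,0): OLD=19623/256 → NEW=0, ERR=19623/256
(1,1): OLD=323089/2048 → NEW=255, ERR=-199151/2048
(1,2): OLD=5955045/65536 → NEW=0, ERR=5955045/65536
(1,3): OLD=55917569/262144 → NEW=255, ERR=-10929151/262144
(1,4): OLD=909901795/4194304 → NEW=255, ERR=-159645725/4194304
(2,0): OLD=1563723/32768 → NEW=0, ERR=1563723/32768
(2,1): OLD=123017065/1048576 → NEW=0, ERR=123017065/1048576
(2,2): OLD=3788762491/16777216 → NEW=255, ERR=-489427589/16777216
(2,3): OLD=45567206209/268435456 → NEW=255, ERR=-22883835071/268435456
(2,4): OLD=872751732359/4294967296 → NEW=255, ERR=-222464928121/4294967296
(3,0): OLD=1290335515/16777216 → NEW=0, ERR=1290335515/16777216
(3,1): OLD=21451059583/134217728 → NEW=255, ERR=-12774461057/134217728
(3,2): OLD=427744001573/4294967296 → NEW=0, ERR=427744001573/4294967296
(3,3): OLD=1772928472765/8589934592 → NEW=255, ERR=-417504848195/8589934592
(3,4): OLD=27930516613265/137438953472 → NEW=255, ERR=-7116416522095/137438953472
(4,0): OLD=97041899701/2147483648 → NEW=0, ERR=97041899701/2147483648
(4,1): OLD=7662739443381/68719476736 → NEW=0, ERR=7662739443381/68719476736
(4,2): OLD=227428706955835/1099511627776 → NEW=255, ERR=-52946758127045/1099511627776
(4,3): OLD=2836907453065909/17592186044416 → NEW=255, ERR=-1649099988260171/17592186044416
(4,4): OLD=52852537803177331/281474976710656 → NEW=255, ERR=-18923581258039949/281474976710656
(5,0): OLD=79196852510015/1099511627776 → NEW=0, ERR=79196852510015/1099511627776
(5,1): OLD=1320769522651901/8796093022208 → NEW=255, ERR=-922234198011139/8796093022208
(5,2): OLD=24903338184110437/281474976710656 → NEW=0, ERR=24903338184110437/281474976710656
(5,3): OLD=219323444868696427/1125899906842624 → NEW=255, ERR=-67781031376172693/1125899906842624
(5,4): OLD=3473060789289909289/18014398509481984 → NEW=255, ERR=-1120610830627996631/18014398509481984
Row 0: ..###
Row 1: .#.##
Row 2: ..###
Row 3: .#.##
Row 4: ..###
Row 5: .#.##

Answer: ..###
.#.##
..###
.#.##
..###
.#.##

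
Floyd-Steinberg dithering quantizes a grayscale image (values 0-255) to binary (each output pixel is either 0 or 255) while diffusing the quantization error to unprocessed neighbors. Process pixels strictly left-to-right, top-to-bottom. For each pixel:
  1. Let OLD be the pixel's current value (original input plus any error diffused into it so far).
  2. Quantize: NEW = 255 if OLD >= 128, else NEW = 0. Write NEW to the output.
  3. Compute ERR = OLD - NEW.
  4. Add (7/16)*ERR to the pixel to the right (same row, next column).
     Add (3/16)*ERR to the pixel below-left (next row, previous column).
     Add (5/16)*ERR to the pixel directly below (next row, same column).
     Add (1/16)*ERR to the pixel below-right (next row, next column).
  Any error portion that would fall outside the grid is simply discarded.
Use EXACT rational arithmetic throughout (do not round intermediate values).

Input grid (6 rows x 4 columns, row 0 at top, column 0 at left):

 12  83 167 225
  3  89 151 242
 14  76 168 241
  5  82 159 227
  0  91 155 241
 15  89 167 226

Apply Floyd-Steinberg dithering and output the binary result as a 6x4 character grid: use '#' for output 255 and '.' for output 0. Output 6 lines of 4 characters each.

Answer: ..##
..##
..##
.#.#
..##
..##

Derivation:
(0,0): OLD=12 → NEW=0, ERR=12
(0,1): OLD=353/4 → NEW=0, ERR=353/4
(0,2): OLD=13159/64 → NEW=255, ERR=-3161/64
(0,3): OLD=208273/1024 → NEW=255, ERR=-52847/1024
(1,0): OLD=1491/64 → NEW=0, ERR=1491/64
(1,1): OLD=60549/512 → NEW=0, ERR=60549/512
(1,2): OLD=3000617/16384 → NEW=255, ERR=-1177303/16384
(1,3): OLD=50160751/262144 → NEW=255, ERR=-16685969/262144
(2,0): OLD=355975/8192 → NEW=0, ERR=355975/8192
(2,1): OLD=31444221/262144 → NEW=0, ERR=31444221/262144
(2,2): OLD=101438945/524288 → NEW=255, ERR=-32254495/524288
(2,3): OLD=1591339677/8388608 → NEW=255, ERR=-547755363/8388608
(3,0): OLD=172260183/4194304 → NEW=0, ERR=172260183/4194304
(3,1): OLD=8632437129/67108864 → NEW=255, ERR=-8480323191/67108864
(3,2): OLD=85623402743/1073741824 → NEW=0, ERR=85623402743/1073741824
(3,3): OLD=4082573485889/17179869184 → NEW=255, ERR=-298293156031/17179869184
(4,0): OLD=-11660154933/1073741824 → NEW=0, ERR=-11660154933/1073741824
(4,1): OLD=552144985505/8589934592 → NEW=0, ERR=552144985505/8589934592
(4,2): OLD=54120135387841/274877906944 → NEW=255, ERR=-15973730882879/274877906944
(4,3): OLD=946169231615639/4398046511104 → NEW=255, ERR=-175332628715881/4398046511104
(5,0): OLD=3251613061275/137438953472 → NEW=0, ERR=3251613061275/137438953472
(5,1): OLD=474385727715421/4398046511104 → NEW=0, ERR=474385727715421/4398046511104
(5,2): OLD=423471320233701/2199023255552 → NEW=255, ERR=-137279609932059/2199023255552
(5,3): OLD=12849178807397769/70368744177664 → NEW=255, ERR=-5094850957906551/70368744177664
Row 0: ..##
Row 1: ..##
Row 2: ..##
Row 3: .#.#
Row 4: ..##
Row 5: ..##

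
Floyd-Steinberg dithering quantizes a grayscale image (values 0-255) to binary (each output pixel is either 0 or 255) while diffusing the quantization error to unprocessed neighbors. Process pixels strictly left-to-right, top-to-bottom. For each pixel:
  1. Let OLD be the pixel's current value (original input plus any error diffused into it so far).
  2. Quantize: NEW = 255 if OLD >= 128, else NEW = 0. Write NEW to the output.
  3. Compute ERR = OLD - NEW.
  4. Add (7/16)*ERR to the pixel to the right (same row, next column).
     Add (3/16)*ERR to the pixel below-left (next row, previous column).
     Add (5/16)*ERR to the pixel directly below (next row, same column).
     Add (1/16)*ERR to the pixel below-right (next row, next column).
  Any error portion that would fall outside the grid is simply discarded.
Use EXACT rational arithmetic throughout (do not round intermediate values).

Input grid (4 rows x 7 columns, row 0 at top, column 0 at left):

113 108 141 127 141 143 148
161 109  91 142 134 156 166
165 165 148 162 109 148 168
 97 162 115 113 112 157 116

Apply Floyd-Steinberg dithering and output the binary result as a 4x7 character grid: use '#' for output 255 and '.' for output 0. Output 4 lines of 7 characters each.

(0,0): OLD=113 → NEW=0, ERR=113
(0,1): OLD=2519/16 → NEW=255, ERR=-1561/16
(0,2): OLD=25169/256 → NEW=0, ERR=25169/256
(0,3): OLD=696375/4096 → NEW=255, ERR=-348105/4096
(0,4): OLD=6803841/65536 → NEW=0, ERR=6803841/65536
(0,5): OLD=197573255/1048576 → NEW=255, ERR=-69813625/1048576
(0,6): OLD=1994332593/16777216 → NEW=0, ERR=1994332593/16777216
(1,0): OLD=45573/256 → NEW=255, ERR=-19707/256
(1,1): OLD=144035/2048 → NEW=0, ERR=144035/2048
(1,2): OLD=8549855/65536 → NEW=255, ERR=-8161825/65536
(1,3): OLD=22692851/262144 → NEW=0, ERR=22692851/262144
(1,4): OLD=3129298297/16777216 → NEW=255, ERR=-1148891783/16777216
(1,5): OLD=17986689865/134217728 → NEW=255, ERR=-16238830775/134217728
(1,6): OLD=313647629863/2147483648 → NEW=255, ERR=-233960700377/2147483648
(2,0): OLD=5050545/32768 → NEW=255, ERR=-3305295/32768
(2,1): OLD=120256043/1048576 → NEW=0, ERR=120256043/1048576
(2,2): OLD=3017934401/16777216 → NEW=255, ERR=-1260255679/16777216
(2,3): OLD=18195181945/134217728 → NEW=255, ERR=-16030338695/134217728
(2,4): OLD=19404961417/1073741824 → NEW=0, ERR=19404961417/1073741824
(2,5): OLD=3208864026947/34359738368 → NEW=0, ERR=3208864026947/34359738368
(2,6): OLD=91947028213253/549755813888 → NEW=255, ERR=-48240704328187/549755813888
(3,0): OLD=1459310881/16777216 → NEW=0, ERR=1459310881/16777216
(3,1): OLD=28924562701/134217728 → NEW=255, ERR=-5300957939/134217728
(3,2): OLD=63372722103/1073741824 → NEW=0, ERR=63372722103/1073741824
(3,3): OLD=430319811377/4294967296 → NEW=0, ERR=430319811377/4294967296
(3,4): OLD=94298179794209/549755813888 → NEW=255, ERR=-45889552747231/549755813888
(3,5): OLD=590841042336371/4398046511104 → NEW=255, ERR=-530660817995149/4398046511104
(3,6): OLD=2929255020964717/70368744177664 → NEW=0, ERR=2929255020964717/70368744177664
Row 0: .#.#.#.
Row 1: #.#.###
Row 2: #.##..#
Row 3: .#..##.

Answer: .#.#.#.
#.#.###
#.##..#
.#..##.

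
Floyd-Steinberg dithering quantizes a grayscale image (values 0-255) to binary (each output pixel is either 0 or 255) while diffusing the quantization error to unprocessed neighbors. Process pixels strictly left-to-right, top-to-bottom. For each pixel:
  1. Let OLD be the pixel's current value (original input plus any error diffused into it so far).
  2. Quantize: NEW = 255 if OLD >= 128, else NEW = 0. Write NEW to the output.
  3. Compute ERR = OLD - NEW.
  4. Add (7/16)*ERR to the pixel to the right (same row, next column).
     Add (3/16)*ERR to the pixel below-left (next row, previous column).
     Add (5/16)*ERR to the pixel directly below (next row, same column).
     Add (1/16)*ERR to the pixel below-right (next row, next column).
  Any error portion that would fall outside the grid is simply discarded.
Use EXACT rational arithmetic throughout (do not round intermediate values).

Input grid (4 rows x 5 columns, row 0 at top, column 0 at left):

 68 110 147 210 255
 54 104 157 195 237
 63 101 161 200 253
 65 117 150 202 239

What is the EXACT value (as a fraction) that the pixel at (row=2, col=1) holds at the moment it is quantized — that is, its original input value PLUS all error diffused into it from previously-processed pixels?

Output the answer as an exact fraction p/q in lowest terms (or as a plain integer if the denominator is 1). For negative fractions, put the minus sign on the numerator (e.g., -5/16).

Answer: 47008519/262144

Derivation:
(0,0): OLD=68 → NEW=0, ERR=68
(0,1): OLD=559/4 → NEW=255, ERR=-461/4
(0,2): OLD=6181/64 → NEW=0, ERR=6181/64
(0,3): OLD=258307/1024 → NEW=255, ERR=-2813/1024
(0,4): OLD=4158229/16384 → NEW=255, ERR=-19691/16384
(1,0): OLD=3433/64 → NEW=0, ERR=3433/64
(1,1): OLD=58271/512 → NEW=0, ERR=58271/512
(1,2): OLD=3756107/16384 → NEW=255, ERR=-421813/16384
(1,3): OLD=12365903/65536 → NEW=255, ERR=-4345777/65536
(1,4): OLD=217518221/1048576 → NEW=255, ERR=-49868659/1048576
(2,0): OLD=828229/8192 → NEW=0, ERR=828229/8192
(2,1): OLD=47008519/262144 → NEW=255, ERR=-19838201/262144
Target (2,1): original=101, with diffused error = 47008519/262144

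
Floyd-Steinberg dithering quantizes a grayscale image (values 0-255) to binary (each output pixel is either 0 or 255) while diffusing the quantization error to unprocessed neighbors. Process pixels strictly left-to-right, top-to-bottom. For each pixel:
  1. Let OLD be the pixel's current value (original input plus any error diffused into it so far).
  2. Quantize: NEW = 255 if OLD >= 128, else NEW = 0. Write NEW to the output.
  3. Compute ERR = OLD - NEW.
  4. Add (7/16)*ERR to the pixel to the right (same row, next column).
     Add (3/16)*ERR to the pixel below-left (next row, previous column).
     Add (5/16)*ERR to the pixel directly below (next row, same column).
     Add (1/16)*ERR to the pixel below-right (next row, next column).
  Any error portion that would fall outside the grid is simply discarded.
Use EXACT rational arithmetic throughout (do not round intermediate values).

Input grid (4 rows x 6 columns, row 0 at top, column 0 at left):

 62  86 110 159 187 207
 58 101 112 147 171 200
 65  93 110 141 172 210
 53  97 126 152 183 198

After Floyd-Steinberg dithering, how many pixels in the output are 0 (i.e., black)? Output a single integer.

Answer: 11

Derivation:
(0,0): OLD=62 → NEW=0, ERR=62
(0,1): OLD=905/8 → NEW=0, ERR=905/8
(0,2): OLD=20415/128 → NEW=255, ERR=-12225/128
(0,3): OLD=240057/2048 → NEW=0, ERR=240057/2048
(0,4): OLD=7808015/32768 → NEW=255, ERR=-547825/32768
(0,5): OLD=104692841/524288 → NEW=255, ERR=-29000599/524288
(1,0): OLD=12619/128 → NEW=0, ERR=12619/128
(1,1): OLD=169421/1024 → NEW=255, ERR=-91699/1024
(1,2): OLD=2360081/32768 → NEW=0, ERR=2360081/32768
(1,3): OLD=27005597/131072 → NEW=255, ERR=-6417763/131072
(1,4): OLD=1185381399/8388608 → NEW=255, ERR=-953713641/8388608
(1,5): OLD=17707258993/134217728 → NEW=255, ERR=-16518261647/134217728
(2,0): OLD=1294623/16384 → NEW=0, ERR=1294623/16384
(2,1): OLD=62522373/524288 → NEW=0, ERR=62522373/524288
(2,2): OLD=1425246927/8388608 → NEW=255, ERR=-713848113/8388608
(2,3): OLD=4808559255/67108864 → NEW=0, ERR=4808559255/67108864
(2,4): OLD=304263351493/2147483648 → NEW=255, ERR=-243344978747/2147483648
(2,5): OLD=3946518582195/34359738368 → NEW=0, ERR=3946518582195/34359738368
(3,0): OLD=839303023/8388608 → NEW=0, ERR=839303023/8388608
(3,1): OLD=11208666627/67108864 → NEW=255, ERR=-5904093693/67108864
(3,2): OLD=43918715481/536870912 → NEW=0, ERR=43918715481/536870912
(3,3): OLD=6308993693035/34359738368 → NEW=255, ERR=-2452739590805/34359738368
(3,4): OLD=39135038295627/274877906944 → NEW=255, ERR=-30958827975093/274877906944
(3,5): OLD=780813999381125/4398046511104 → NEW=255, ERR=-340687860950395/4398046511104
Output grid:
  Row 0: ..#.##  (3 black, running=3)
  Row 1: .#.###  (2 black, running=5)
  Row 2: ..#.#.  (4 black, running=9)
  Row 3: .#.###  (2 black, running=11)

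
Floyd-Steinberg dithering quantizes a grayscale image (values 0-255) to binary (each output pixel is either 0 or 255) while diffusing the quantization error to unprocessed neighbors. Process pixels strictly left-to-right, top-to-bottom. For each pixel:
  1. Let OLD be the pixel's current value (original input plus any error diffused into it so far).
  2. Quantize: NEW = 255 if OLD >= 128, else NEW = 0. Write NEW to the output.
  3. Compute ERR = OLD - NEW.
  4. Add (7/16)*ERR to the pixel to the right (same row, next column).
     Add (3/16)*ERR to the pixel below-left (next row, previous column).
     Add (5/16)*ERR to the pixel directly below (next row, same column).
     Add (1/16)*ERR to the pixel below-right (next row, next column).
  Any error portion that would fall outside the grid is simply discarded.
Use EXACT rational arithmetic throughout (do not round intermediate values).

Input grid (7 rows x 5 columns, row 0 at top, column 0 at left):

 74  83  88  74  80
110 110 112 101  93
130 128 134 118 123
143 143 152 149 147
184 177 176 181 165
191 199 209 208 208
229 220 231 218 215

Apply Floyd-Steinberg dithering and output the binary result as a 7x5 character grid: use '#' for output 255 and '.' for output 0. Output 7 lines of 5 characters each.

(0,0): OLD=74 → NEW=0, ERR=74
(0,1): OLD=923/8 → NEW=0, ERR=923/8
(0,2): OLD=17725/128 → NEW=255, ERR=-14915/128
(0,3): OLD=47147/2048 → NEW=0, ERR=47147/2048
(0,4): OLD=2951469/32768 → NEW=0, ERR=2951469/32768
(1,0): OLD=19809/128 → NEW=255, ERR=-12831/128
(1,1): OLD=87015/1024 → NEW=0, ERR=87015/1024
(1,2): OLD=4072755/32768 → NEW=0, ERR=4072755/32768
(1,3): OLD=22567575/131072 → NEW=255, ERR=-10855785/131072
(1,4): OLD=181091429/2097152 → NEW=0, ERR=181091429/2097152
(2,0): OLD=1877725/16384 → NEW=0, ERR=1877725/16384
(2,1): OLD=116252943/524288 → NEW=255, ERR=-17440497/524288
(2,2): OLD=1242092653/8388608 → NEW=255, ERR=-897002387/8388608
(2,3): OLD=9300546423/134217728 → NEW=0, ERR=9300546423/134217728
(2,4): OLD=376077247105/2147483648 → NEW=255, ERR=-171531083135/2147483648
(3,0): OLD=1447685453/8388608 → NEW=255, ERR=-691409587/8388608
(3,1): OLD=5614208137/67108864 → NEW=0, ERR=5614208137/67108864
(3,2): OLD=356693109491/2147483648 → NEW=255, ERR=-190915220749/2147483648
(3,3): OLD=472876540619/4294967296 → NEW=0, ERR=472876540619/4294967296
(3,4): OLD=11994205518711/68719476736 → NEW=255, ERR=-5529261048969/68719476736
(4,0): OLD=186754736547/1073741824 → NEW=255, ERR=-87049428573/1073741824
(4,1): OLD=5011508476515/34359738368 → NEW=255, ERR=-3750224807325/34359738368
(4,2): OLD=69455743474093/549755813888 → NEW=0, ERR=69455743474093/549755813888
(4,3): OLD=2199347465647459/8796093022208 → NEW=255, ERR=-43656255015581/8796093022208
(4,4): OLD=20345815877367605/140737488355328 → NEW=255, ERR=-15542243653241035/140737488355328
(5,0): OLD=79824777458953/549755813888 → NEW=255, ERR=-60362955082487/549755813888
(5,1): OLD=595830882124443/4398046511104 → NEW=255, ERR=-525670978207077/4398046511104
(5,2): OLD=26520174533569971/140737488355328 → NEW=255, ERR=-9367884997038669/140737488355328
(5,3): OLD=92615151308914781/562949953421312 → NEW=255, ERR=-50937086813519779/562949953421312
(5,4): OLD=1203298963905669999/9007199254740992 → NEW=255, ERR=-1093536846053282961/9007199254740992
(6,0): OLD=12122911278764345/70368744177664 → NEW=255, ERR=-5821118486539975/70368744177664
(6,1): OLD=286236372193829911/2251799813685248 → NEW=0, ERR=286236372193829911/2251799813685248
(6,2): OLD=8696487334370131693/36028797018963968 → NEW=255, ERR=-490855905465680147/36028797018963968
(6,3): OLD=90411964171678935279/576460752303423488 → NEW=255, ERR=-56585527665694054161/576460752303423488
(6,4): OLD=1184834926629823618377/9223372036854775808 → NEW=255, ERR=-1167124942768144212663/9223372036854775808
Row 0: ..#..
Row 1: #..#.
Row 2: .##.#
Row 3: #.#.#
Row 4: ##.##
Row 5: #####
Row 6: #.###

Answer: ..#..
#..#.
.##.#
#.#.#
##.##
#####
#.###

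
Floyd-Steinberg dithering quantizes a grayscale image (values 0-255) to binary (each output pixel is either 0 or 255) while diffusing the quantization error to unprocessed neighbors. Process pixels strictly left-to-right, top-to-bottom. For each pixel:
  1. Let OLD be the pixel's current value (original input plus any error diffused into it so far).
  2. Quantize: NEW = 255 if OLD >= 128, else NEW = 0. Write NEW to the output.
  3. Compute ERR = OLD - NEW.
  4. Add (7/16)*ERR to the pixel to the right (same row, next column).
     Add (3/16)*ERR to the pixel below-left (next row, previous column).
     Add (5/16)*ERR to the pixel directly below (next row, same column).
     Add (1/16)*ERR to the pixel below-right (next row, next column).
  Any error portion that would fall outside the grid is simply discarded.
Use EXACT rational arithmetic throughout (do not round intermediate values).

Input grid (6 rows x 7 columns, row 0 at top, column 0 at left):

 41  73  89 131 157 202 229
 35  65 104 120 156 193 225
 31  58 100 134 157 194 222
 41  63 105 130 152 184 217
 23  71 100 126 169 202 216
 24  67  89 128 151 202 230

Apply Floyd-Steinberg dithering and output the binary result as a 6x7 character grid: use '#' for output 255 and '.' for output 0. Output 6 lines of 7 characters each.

(0,0): OLD=41 → NEW=0, ERR=41
(0,1): OLD=1455/16 → NEW=0, ERR=1455/16
(0,2): OLD=32969/256 → NEW=255, ERR=-32311/256
(0,3): OLD=310399/4096 → NEW=0, ERR=310399/4096
(0,4): OLD=12461945/65536 → NEW=255, ERR=-4249735/65536
(0,5): OLD=182064207/1048576 → NEW=255, ERR=-85322673/1048576
(0,6): OLD=3244723753/16777216 → NEW=255, ERR=-1033466327/16777216
(1,0): OLD=16605/256 → NEW=0, ERR=16605/256
(1,1): OLD=206219/2048 → NEW=0, ERR=206219/2048
(1,2): OLD=8421607/65536 → NEW=255, ERR=-8290073/65536
(1,3): OLD=17902427/262144 → NEW=0, ERR=17902427/262144
(1,4): OLD=2602028977/16777216 → NEW=255, ERR=-1676161103/16777216
(1,5): OLD=14530385153/134217728 → NEW=0, ERR=14530385153/134217728
(1,6): OLD=532636561647/2147483648 → NEW=255, ERR=-14971768593/2147483648
(2,0): OLD=2298665/32768 → NEW=0, ERR=2298665/32768
(2,1): OLD=105374419/1048576 → NEW=0, ERR=105374419/1048576
(2,2): OLD=2072549945/16777216 → NEW=0, ERR=2072549945/16777216
(2,3): OLD=24528117681/134217728 → NEW=255, ERR=-9697402959/134217728
(2,4): OLD=127491932993/1073741824 → NEW=0, ERR=127491932993/1073741824
(2,5): OLD=9353643190571/34359738368 → NEW=255, ERR=591909906731/34359738368
(2,6): OLD=128711197141981/549755813888 → NEW=255, ERR=-11476535399459/549755813888
(3,0): OLD=1371775513/16777216 → NEW=0, ERR=1371775513/16777216
(3,1): OLD=21169191077/134217728 → NEW=255, ERR=-13056329563/134217728
(3,2): OLD=100694595327/1073741824 → NEW=0, ERR=100694595327/1073741824
(3,3): OLD=766367009577/4294967296 → NEW=255, ERR=-328849650903/4294967296
(3,4): OLD=84839207101977/549755813888 → NEW=255, ERR=-55348525439463/549755813888
(3,5): OLD=654620247021275/4398046511104 → NEW=255, ERR=-466881613310245/4398046511104
(3,6): OLD=11618549245464581/70368744177664 → NEW=255, ERR=-6325480519839739/70368744177664
(4,0): OLD=65094155735/2147483648 → NEW=0, ERR=65094155735/2147483648
(4,1): OLD=2630448986859/34359738368 → NEW=0, ERR=2630448986859/34359738368
(4,2): OLD=78265047559333/549755813888 → NEW=255, ERR=-61922684982107/549755813888
(4,3): OLD=174947602917287/4398046511104 → NEW=0, ERR=174947602917287/4398046511104
(4,4): OLD=4582811543206149/35184372088832 → NEW=255, ERR=-4389203339446011/35184372088832
(4,5): OLD=102571352549375813/1125899906842624 → NEW=0, ERR=102571352549375813/1125899906842624
(4,6): OLD=3983549411299137395/18014398509481984 → NEW=255, ERR=-610122208618768525/18014398509481984
(5,0): OLD=26293018952689/549755813888 → NEW=0, ERR=26293018952689/549755813888
(5,1): OLD=407360666513659/4398046511104 → NEW=0, ERR=407360666513659/4398046511104
(5,2): OLD=3749487888596621/35184372088832 → NEW=0, ERR=3749487888596621/35184372088832
(5,3): OLD=44085625758801441/281474976710656 → NEW=255, ERR=-27690493302415839/281474976710656
(5,4): OLD=1595068472147727243/18014398509481984 → NEW=0, ERR=1595068472147727243/18014398509481984
(5,5): OLD=36758042377988632411/144115188075855872 → NEW=255, ERR=8669418645385051/144115188075855872
(5,6): OLD=519128822831236667381/2305843009213693952 → NEW=255, ERR=-68861144518255290379/2305843009213693952
Row 0: ..#.###
Row 1: ..#.#.#
Row 2: ...#.##
Row 3: .#.####
Row 4: ..#.#.#
Row 5: ...#.##

Answer: ..#.###
..#.#.#
...#.##
.#.####
..#.#.#
...#.##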